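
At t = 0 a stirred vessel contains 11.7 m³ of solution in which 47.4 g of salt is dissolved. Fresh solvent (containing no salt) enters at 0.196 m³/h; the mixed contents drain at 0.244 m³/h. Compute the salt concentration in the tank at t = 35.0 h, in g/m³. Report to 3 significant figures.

2.15 g/m³

Let m(t) be the amount of salt. Volume: V(t) = V₀ + (Q_in − Q_out) t = 11.7 − 0.048000 t; V(35.0) = 10.020 m³.
Solute balance: dm/dt = 0 − Q_out C = −Q_out m/V(t).
dm/m = −Q_out dt/(V₀ − 0.048000 t); integrating gives ln(m/m₀) = −(Q_out/(Q_in−Q_out)) ln(V/V₀).
m = m₀ (V₀/V)^(Q_out/(Q_in−Q_out)) = 47.4 × (11.7/10.020)^(-5.0833) = 21.556 g.
C = m/V = 21.556/10.020 = 2.1513 g/m³.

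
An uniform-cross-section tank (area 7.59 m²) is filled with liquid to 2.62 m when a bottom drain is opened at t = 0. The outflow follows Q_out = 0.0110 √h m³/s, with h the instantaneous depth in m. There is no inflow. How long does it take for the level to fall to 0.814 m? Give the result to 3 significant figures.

989 s

With no inflow, A dh/dt = −0.0110 √h.
This is separable: 2 d(√h)/dt = −0.0110/A, so √h = √h₀ − (0.0110/(2A)) t.
t = 2A(√h₀ − √h)/0.0110 = 2·7.59·(√2.62 − √0.814)/0.0110
  = 15.180 × (1.6186 − 0.90222) / 0.0110 = 988.66 s.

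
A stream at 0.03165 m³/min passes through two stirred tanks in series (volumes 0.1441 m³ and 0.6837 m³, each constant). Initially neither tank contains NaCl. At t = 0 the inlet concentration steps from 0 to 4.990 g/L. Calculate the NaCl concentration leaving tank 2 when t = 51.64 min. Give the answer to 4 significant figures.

4.411 g/L

Time constants: τᵢ = Vᵢ/Q for each well-mixed tank.
τ₁ = 0.1441/0.03165 = 4.55292 min; τ₂ = 0.6837/0.03165 = 21.6019 min.
Solving the cascade with C₁(0)=C₂(0)=0 gives C₂(t) = C_in[1 − (τ₁ e^(−t/τ₁) − τ₂ e^(−t/τ₂))/(τ₁ − τ₂)].
At t = 51.64: e^(−t/τ₁) = 1.18621e-05, e^(−t/τ₂) = 0.0915810.
C₂ = 4.990·[1 − (4.55292·1.18621e-05 − 21.6019·0.0915810)/(-17.0490)] = 4.990·0.883965 = 4.41099 g/L.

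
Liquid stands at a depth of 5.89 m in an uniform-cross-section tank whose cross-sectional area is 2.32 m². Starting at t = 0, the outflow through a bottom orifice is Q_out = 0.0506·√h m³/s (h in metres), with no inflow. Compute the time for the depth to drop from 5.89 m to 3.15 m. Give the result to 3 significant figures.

A dh/dt = −Q_out = −0.0506 √h.
∫ h^(−1/2) dh = −(0.0506/A) ∫ dt, giving 2√h = 2√h₀ − (0.0506/A) t.
t = 2A(√h₀ − √h)/0.0506 = 2·2.32·(√5.89 − √3.15)/0.0506
  = 4.6400 × (2.4269 − 1.7748) / 0.0506 = 59.798 s.

59.8 s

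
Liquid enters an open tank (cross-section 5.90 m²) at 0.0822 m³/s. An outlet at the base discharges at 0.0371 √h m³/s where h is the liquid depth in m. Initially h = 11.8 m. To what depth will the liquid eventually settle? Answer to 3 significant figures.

A dh/dt = Q_in − 0.0371 √h. Steady state requires inflow = outflow:
Q_in = 0.0371 √h_ss ⇒ √h_ss = 0.0822/0.0371 = 2.2156.
h_ss = 2.2156² = 4.9090 m. (Since h₀ = 11.8 m > h_ss, the level will fall toward this value.)

4.91 m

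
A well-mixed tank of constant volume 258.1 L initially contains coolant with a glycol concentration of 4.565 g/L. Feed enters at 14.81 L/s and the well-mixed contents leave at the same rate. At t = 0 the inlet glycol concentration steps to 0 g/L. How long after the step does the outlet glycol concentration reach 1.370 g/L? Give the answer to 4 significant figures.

Species balance: V dC/dt = Q(C_in − C) ⇒ τ = V/Q = 17.4274 s.
C(t) = C_in + (C₀ − C_in) e^(−t/τ). Set C = 1.370 and solve for t:
e^(−t/τ) = (C − C_in)/(C₀ − C_in) = (1.370 − 0)/(4.565 − 0) = 0.300110
t = −τ ln(…) = 17.4274 × 1.20361 = 20.9758 s.

20.98 s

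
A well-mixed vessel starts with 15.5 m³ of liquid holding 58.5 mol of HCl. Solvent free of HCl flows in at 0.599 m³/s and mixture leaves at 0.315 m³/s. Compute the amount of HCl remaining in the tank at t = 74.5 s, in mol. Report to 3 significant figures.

Total volume: dV/dt = Q_in − Q_out = 0.28400 m³/s, so V(t) = 15.5 + 0.28400 t and V(74.5) = 36.658 m³.
No HCl enters, so dm/dt = −Q_out · (m/V).
dm/m = −Q_out dt/(V₀ + 0.28400 t); integrating gives ln(m/m₀) = −(Q_out/(Q_in−Q_out)) ln(V/V₀).
m = m₀ (V₀/V)^(Q_out/(Q_in−Q_out)) = 58.5 × (15.5/36.658)^(1.1092) = 22.517 mol.

22.5 mol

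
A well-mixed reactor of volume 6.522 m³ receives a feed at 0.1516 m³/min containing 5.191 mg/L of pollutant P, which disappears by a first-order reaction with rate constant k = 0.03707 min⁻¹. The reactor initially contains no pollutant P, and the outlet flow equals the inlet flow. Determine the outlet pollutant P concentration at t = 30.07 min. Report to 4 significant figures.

1.674 mg/L

Accumulation = in − out − consumed: V dC/dt = Q C_in − Q C − k V C.
This is linear with rate a = Q/V + k = 0.0603144 min⁻¹.
C_ss = Q C_in/(Q + kV) = 2.00055 mg/L; C(t) = C_ss + (C₀ − C_ss) e^(−a t).
C(30.07) = 2.00055 + (-2.00055)·e^(−0.0603144·30.07) = 2.00055 + (-2.00055)·0.163057 = 1.67434 mg/L.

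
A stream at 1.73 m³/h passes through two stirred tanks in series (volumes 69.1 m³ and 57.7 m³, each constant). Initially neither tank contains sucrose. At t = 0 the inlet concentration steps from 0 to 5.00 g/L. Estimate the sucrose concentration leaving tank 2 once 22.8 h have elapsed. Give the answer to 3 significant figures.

0.650 g/L

Each tank obeys Vᵢ dCᵢ/dt = Q(Cᵢ₋₁ − Cᵢ), so τᵢ = Vᵢ/Q.
τ₁ = 69.1/1.73 = 39.942 h; τ₂ = 57.7/1.73 = 33.353 h.
Solving the cascade with C₁(0)=C₂(0)=0 gives C₂(t) = C_in[1 − (τ₁ e^(−t/τ₁) − τ₂ e^(−t/τ₂))/(τ₁ − τ₂)].
At t = 22.8: e^(−t/τ₁) = 0.56506, e^(−t/τ₂) = 0.50479.
C₂ = 5.00·[1 − (39.942·0.56506 − 33.353·0.50479)/(6.5896)] = 5.00·0.12991 = 0.64957 g/L.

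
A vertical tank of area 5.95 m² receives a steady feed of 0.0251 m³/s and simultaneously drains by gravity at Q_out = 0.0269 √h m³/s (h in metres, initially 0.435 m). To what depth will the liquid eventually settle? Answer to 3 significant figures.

A dh/dt = Q_in − 0.0269 √h. Steady state requires inflow = outflow:
Q_in = 0.0269 √h_ss ⇒ √h_ss = 0.0251/0.0269 = 0.93309.
h_ss = 0.93309² = 0.87065 m. (Since h₀ = 0.435 m < h_ss, the level will rise toward this value.)

0.871 m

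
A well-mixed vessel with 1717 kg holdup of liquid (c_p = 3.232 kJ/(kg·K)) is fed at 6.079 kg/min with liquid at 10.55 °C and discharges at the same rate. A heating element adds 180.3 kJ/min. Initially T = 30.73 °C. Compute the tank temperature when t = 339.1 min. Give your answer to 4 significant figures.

Energy balance: M c_p dT/dt = ṁ c_p (T_in − T) + 180.3.
τ = M/ṁ = 282.448 min; T_ss = T_in + Q̇/(ṁ c_p) = 10.55 + 180.3/(6.079·3.232) = 19.7268 °C.
T approaches T_ss exponentially: T(t) = T_ss + (T₀ − T_ss) e^(−t/τ).
T(339.1) = 19.7268 + (11.0032)·e^(−339.1/282.448) = 19.7268 + (11.0032)·0.301021 = 23.0390 °C.

23.04 °C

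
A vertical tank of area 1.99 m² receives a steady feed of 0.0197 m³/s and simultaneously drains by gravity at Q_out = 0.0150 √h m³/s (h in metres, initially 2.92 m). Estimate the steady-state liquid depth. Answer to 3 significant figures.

1.72 m

A dh/dt = Q_in − 0.0150 √h. Steady state requires inflow = outflow:
Q_in = 0.0150 √h_ss ⇒ √h_ss = 0.0197/0.0150 = 1.3133.
h_ss = 1.3133² = 1.7248 m. (Since h₀ = 2.92 m > h_ss, the level will fall toward this value.)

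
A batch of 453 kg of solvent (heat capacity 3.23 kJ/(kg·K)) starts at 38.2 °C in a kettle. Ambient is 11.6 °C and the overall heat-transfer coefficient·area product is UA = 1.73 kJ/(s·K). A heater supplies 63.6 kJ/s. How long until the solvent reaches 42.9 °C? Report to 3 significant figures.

Unsteady energy balance on the tank contents: M c_p dT/dt = −UA(T − T_amb) + Q̇.
τ = M c_p/UA = 845.77 s; T_ss = T_amb + Q̇/UA = 11.6 + 63.6/1.73 = 48.363 °C.
T(t) = T_ss + (T₀ − T_ss)e^(−t/τ); set T = 42.9:
t = −τ ln[(T − T_ss)/(T₀ − T_ss)] = −845.77 · ln(0.53754) = 525.02 s.

525 s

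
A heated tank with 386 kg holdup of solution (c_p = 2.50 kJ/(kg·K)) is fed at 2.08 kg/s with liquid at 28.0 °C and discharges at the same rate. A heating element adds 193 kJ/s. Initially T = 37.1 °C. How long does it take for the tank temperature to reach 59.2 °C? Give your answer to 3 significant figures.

289 s

M c_p dT/dt = ṁ c_p (T_in − T) + Q̇.
τ = M/ṁ = 185.58 s; T_ss = T_in + Q̇/(ṁ c_p) = 65.115 °C.
T(t) = T_ss + (T₀ − T_ss) e^(−t/τ). Set T = 59.2:
e^(−t/τ) = (59.2 − 65.115)/(37.1 − 65.115) = 0.21115
t = −185.58 · ln(0.21115) = 288.61 s.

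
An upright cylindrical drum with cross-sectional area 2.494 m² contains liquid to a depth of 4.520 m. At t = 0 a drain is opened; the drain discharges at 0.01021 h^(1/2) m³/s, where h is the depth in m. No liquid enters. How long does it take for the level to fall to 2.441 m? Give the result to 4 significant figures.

275.4 s

A dh/dt = −Q_out = −0.01021 √h.
∫ h^(−1/2) dh = −(0.01021/A) ∫ dt, giving 2√h = 2√h₀ − (0.01021/A) t.
t = 2A(√h₀ − √h)/0.01021 = 2·2.494·(√4.520 − √2.441)/0.01021
  = 4.98800 × (2.12603 − 1.56237) / 0.01021 = 275.370 s.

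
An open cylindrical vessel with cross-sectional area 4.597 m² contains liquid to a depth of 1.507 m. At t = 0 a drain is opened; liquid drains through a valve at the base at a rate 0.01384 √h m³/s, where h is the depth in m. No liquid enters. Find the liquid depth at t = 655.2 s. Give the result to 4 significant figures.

Volume balance on the tank: A dh/dt = −0.01384 √h.
Separate and integrate: 2(√h − √h₀) = −(0.01384/A) t.
√h = √1.507 − 0.01384·655.2/(2·4.597) = 1.22760 − 0.986292 = 0.241307.
h = 0.241307² = 0.0582292 m.

0.05823 m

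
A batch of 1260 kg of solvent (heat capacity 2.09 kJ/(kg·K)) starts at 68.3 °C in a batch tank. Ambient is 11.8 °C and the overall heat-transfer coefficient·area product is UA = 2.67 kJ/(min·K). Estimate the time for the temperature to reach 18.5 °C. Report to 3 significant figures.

2100 min

M c_p dT/dt = −UA(T − T_amb).
τ = M c_p/UA = 986.29 min; T_ss = T_amb = 11.800 °C.
T(t) = T_ss + (T₀ − T_ss)e^(−t/τ); set T = 18.5:
t = −τ ln[(T − T_ss)/(T₀ − T_ss)] = −986.29 · ln(0.11858) = 2102.9 min.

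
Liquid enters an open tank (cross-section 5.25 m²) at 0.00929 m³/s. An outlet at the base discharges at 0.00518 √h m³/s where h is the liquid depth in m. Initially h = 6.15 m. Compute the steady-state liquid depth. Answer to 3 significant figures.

A dh/dt = Q_in − 0.00518 √h. Steady state requires inflow = outflow:
Q_in = 0.00518 √h_ss ⇒ √h_ss = 0.00929/0.00518 = 1.7934.
h_ss = 1.7934² = 3.2164 m. (Since h₀ = 6.15 m > h_ss, the level will fall toward this value.)

3.22 m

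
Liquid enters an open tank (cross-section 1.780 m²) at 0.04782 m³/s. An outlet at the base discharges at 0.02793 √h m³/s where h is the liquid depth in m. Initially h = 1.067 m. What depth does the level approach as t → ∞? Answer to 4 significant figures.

Level balance: A dh/dt = 0.04782 − 0.02793 √h. Setting dh/dt = 0:
Q_in = 0.02793 √h_ss ⇒ √h_ss = 0.04782/0.02793 = 1.71214.
h_ss = 1.71214² = 2.93141 m. (Since h₀ = 1.067 m < h_ss, the level will rise toward this value.)

2.931 m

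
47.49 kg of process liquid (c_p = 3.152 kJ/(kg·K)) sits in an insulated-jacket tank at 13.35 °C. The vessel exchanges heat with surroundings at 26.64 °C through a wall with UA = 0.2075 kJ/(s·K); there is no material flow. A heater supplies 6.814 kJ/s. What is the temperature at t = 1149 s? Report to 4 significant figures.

M c_p dT/dt = −UA(T − T_amb) + Q̇.
dT/dt = (T_ss − T)/τ with T_ss = T_amb + Q̇/UA = 26.64 + 6.814/0.2075 = 59.4786 °C, τ = M c_p/UA = 47.49·3.152/0.2075 = 721.390 s.
T approaches T_ss exponentially: T(t) = T_ss + (T₀ − T_ss) e^(−t/τ).
T(1149) = 59.4786 + (-46.1286)·0.203364 = 50.0977 °C.

50.10 °C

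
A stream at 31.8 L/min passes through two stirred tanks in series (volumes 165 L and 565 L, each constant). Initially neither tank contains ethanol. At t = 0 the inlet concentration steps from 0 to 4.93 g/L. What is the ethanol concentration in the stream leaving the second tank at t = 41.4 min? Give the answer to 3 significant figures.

Each tank obeys Vᵢ dCᵢ/dt = Q(Cᵢ₋₁ − Cᵢ), so τᵢ = Vᵢ/Q.
τ₁ = 165/31.8 = 5.1887 min; τ₂ = 565/31.8 = 17.767 min.
Solving the cascade with C₁(0)=C₂(0)=0 gives C₂(t) = C_in[1 − (τ₁ e^(−t/τ₁) − τ₂ e^(−t/τ₂))/(τ₁ − τ₂)].
At t = 41.4: e^(−t/τ₁) = 0.00034261, e^(−t/τ₂) = 0.097284.
C₂ = 4.93·[1 − (5.1887·0.00034261 − 17.767·0.097284)/(-12.579)] = 4.93·0.86273 = 4.2532 g/L.

4.25 g/L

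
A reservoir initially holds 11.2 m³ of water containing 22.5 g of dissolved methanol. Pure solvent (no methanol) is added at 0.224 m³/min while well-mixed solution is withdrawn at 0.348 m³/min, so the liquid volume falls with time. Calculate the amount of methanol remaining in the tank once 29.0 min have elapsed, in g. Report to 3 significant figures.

7.59 g

Let m(t) be the amount of methanol. Volume: V(t) = V₀ + (Q_in − Q_out) t = 11.2 − 0.12400 t; V(29.0) = 7.6040 m³.
No methanol enters, so dm/dt = −Q_out · (m/V).
Separate: dm/m = −Q_out dt/V(t) ⇒ ln(m/m₀) = −(Q_out/(Q_in−Q_out)) ln(V/V₀).
m = m₀ (V₀/V)^(Q_out/(Q_in−Q_out)) = 22.5 × (11.2/7.6040)^(-2.8065) = 7.5894 g.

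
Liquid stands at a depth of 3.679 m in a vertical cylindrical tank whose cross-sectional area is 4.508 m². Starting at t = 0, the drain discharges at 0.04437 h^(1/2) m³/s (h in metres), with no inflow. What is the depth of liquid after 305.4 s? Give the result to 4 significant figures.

0.1723 m

Accumulation of liquid (constant cross-section A): A dh/dt = −0.04437 √h.
∫ h^(−1/2) dh = −(0.04437/A) ∫ dt, giving 2√h = 2√h₀ − (0.04437/A) t.
√h = √3.679 − 0.04437·305.4/(2·4.508) = 1.91807 − 1.50295 = 0.415122.
h = 0.415122² = 0.172326 m.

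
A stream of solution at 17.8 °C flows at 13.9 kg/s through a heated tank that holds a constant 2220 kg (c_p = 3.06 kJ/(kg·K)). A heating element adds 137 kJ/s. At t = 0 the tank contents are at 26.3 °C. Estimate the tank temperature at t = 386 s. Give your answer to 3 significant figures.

21.5 °C

First-law balance (no shaft work): M c_p dT/dt = ṁ c_p (T_in − T) + 137.
Rearrange: dT/dt = (T_ss − T)/τ with τ = M/ṁ = 159.71 s and T_ss = T_in + Q̇/(ṁ c_p) = 21.021 °C.
Solution: T(t) = T_ss + (T₀ − T_ss) e^(−t/τ).
T(386) = 21.021 + (5.2790)·e^(−386/159.71) = 21.021 + (5.2790)·0.089202 = 21.492 °C.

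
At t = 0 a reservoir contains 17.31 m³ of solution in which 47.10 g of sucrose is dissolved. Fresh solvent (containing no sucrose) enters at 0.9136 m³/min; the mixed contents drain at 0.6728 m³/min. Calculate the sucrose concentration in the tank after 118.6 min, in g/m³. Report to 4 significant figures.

0.06746 g/m³

Total volume: dV/dt = Q_in − Q_out = 0.240800 m³/min, so V(t) = 17.31 + 0.240800 t and V(118.6) = 45.8689 m³.
Species balance (pure solvent in): dm/dt = −Q_out · m/V(t).
Separate: dm/m = −Q_out dt/V(t) ⇒ ln(m/m₀) = −(Q_out/(Q_in−Q_out)) ln(V/V₀).
m = m₀ (V₀/V)^(Q_out/(Q_in−Q_out)) = 47.10 × (17.31/45.8689)^(2.79402) = 3.09409 g.
C = m/V = 3.09409/45.8689 = 0.0674551 g/m³.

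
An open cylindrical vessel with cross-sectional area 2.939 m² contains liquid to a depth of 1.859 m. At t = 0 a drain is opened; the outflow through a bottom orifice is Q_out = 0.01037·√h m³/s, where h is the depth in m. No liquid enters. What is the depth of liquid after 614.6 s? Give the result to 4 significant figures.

0.07794 m

A dh/dt = −Q_out = −0.01037 √h.
∫ h^(−1/2) dh = −(0.01037/A) ∫ dt, giving 2√h = 2√h₀ − (0.01037/A) t.
√h = √1.859 − 0.01037·614.6/(2·2.939) = 1.36345 − 1.08428 = 0.279171.
h = 0.279171² = 0.0779363 m.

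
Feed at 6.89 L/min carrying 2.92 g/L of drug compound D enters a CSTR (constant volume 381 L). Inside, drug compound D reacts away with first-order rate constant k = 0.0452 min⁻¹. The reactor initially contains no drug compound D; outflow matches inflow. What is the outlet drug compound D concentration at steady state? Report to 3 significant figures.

0.834 g/L

V dC/dt = Q(C_in − C) − k V C.
At steady state: 0 = Q C_in − (Q + kV) C_ss, so C_ss = Q C_in/(Q + kV).
C_ss = 6.89·2.92/(6.89 + 0.0452·381) = 20.119/24.111 = 0.83442 g/L.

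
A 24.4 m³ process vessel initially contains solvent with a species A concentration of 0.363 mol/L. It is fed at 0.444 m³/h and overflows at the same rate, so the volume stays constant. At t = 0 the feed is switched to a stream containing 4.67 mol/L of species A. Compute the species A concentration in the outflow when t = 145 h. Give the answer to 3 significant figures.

4.36 mol/L

Species balance on the tank: V dC/dt = Q(C_in − C).
Rewrite as dC/dt + C/τ = C_in/τ, τ = V/Q = 54.955 h.
C approaches C_in exponentially: C(t) = C_in + (C₀ − C_in) e^(−t/τ).
C(145) = 4.67 + (0.363 − 4.67)·e^(−145/54.955) = 4.67 + (-4.3070)·0.071467 = 4.3622 mol/L.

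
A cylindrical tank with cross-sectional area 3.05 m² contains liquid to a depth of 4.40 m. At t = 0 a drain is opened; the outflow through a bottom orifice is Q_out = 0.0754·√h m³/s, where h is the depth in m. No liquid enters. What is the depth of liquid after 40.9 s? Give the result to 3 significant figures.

2.53 m

With no inflow, A dh/dt = −0.0754 √h.
This is separable: 2 d(√h)/dt = −0.0754/A, so √h = √h₀ − (0.0754/(2A)) t.
√h = √4.40 − 0.0754·40.9/(2·3.05) = 2.0976 − 0.50555 = 1.5921.
h = 1.5921² = 2.5347 m.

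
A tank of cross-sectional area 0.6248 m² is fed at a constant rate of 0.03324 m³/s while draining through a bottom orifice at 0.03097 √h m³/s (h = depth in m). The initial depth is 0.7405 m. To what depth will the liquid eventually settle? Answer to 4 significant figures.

Level balance: A dh/dt = 0.03324 − 0.03097 √h. Setting dh/dt = 0:
Q_in = 0.03097 √h_ss ⇒ √h_ss = 0.03324/0.03097 = 1.07330.
h_ss = 1.07330² = 1.15197 m. (Since h₀ = 0.7405 m < h_ss, the level will rise toward this value.)

1.152 m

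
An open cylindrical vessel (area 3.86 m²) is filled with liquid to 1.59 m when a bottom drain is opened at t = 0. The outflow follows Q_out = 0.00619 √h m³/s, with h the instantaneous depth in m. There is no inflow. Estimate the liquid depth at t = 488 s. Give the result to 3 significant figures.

With no inflow, A dh/dt = −0.00619 √h.
∫ h^(−1/2) dh = −(0.00619/A) ∫ dt, giving 2√h = 2√h₀ − (0.00619/A) t.
√h = √1.59 − 0.00619·488/(2·3.86) = 1.2610 − 0.39128 = 0.86967.
h = 0.86967² = 0.75632 m.

0.756 m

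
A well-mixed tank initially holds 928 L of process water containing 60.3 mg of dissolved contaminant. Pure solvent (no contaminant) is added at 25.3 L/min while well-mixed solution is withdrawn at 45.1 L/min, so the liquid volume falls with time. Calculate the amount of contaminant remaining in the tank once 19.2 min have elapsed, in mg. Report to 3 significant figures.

Total volume: dV/dt = Q_in − Q_out = -19.800 L/min, so V(t) = 928 − 19.800 t and V(19.2) = 547.84 L.
No contaminant enters, so dm/dt = −Q_out · (m/V).
dm/m = −Q_out dt/(V₀ − 19.800 t); integrating gives ln(m/m₀) = −(Q_out/(Q_in−Q_out)) ln(V/V₀).
m = m₀ (V₀/V)^(Q_out/(Q_in−Q_out)) = 60.3 × (928/547.84)^(-2.2778) = 18.153 mg.

18.2 mg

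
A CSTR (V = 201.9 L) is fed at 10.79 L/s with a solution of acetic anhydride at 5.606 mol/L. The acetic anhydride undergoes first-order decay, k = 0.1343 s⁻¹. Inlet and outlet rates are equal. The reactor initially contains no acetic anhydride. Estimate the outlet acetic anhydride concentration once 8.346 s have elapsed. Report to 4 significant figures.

1.263 mol/L

Accumulation = in − out − consumed: V dC/dt = Q C_in − Q C − k V C.
dC/dt = (Q/V) C_in − (Q/V + k) C; effective rate a = Q/V + k = 0.0534423 + 0.1343 = 0.187742 s⁻¹.
C_ss = Q C_in/(Q + kV) = 1.59579 mol/L; C(t) = C_ss + (C₀ − C_ss) e^(−a t).
C(8.346) = 1.59579 + (-1.59579)·e^(−0.187742·8.346) = 1.59579 + (-1.59579)·0.208692 = 1.26276 mol/L.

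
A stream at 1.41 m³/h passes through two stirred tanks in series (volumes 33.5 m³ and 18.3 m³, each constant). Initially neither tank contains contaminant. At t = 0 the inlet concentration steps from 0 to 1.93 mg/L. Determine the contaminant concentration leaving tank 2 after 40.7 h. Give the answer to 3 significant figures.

Each tank obeys Vᵢ dCᵢ/dt = Q(Cᵢ₋₁ − Cᵢ), so τᵢ = Vᵢ/Q.
τ₁ = 33.5/1.41 = 23.759 h; τ₂ = 18.3/1.41 = 12.979 h.
Tank 1: C₁ = C_in(1 − e^(−t/τ₁)). Tank 2 (τ₁ ≠ τ₂): C₂ = C_in[1 − (τ₁ e^(−t/τ₁) − τ₂ e^(−t/τ₂))/(τ₁ − τ₂)].
At t = 40.7: e^(−t/τ₁) = 0.18032, e^(−t/τ₂) = 0.043461.
C₂ = 1.93·[1 − (23.759·0.18032 − 12.979·0.043461)/(10.780)] = 1.93·0.65492 = 1.2640 mg/L.

1.26 mg/L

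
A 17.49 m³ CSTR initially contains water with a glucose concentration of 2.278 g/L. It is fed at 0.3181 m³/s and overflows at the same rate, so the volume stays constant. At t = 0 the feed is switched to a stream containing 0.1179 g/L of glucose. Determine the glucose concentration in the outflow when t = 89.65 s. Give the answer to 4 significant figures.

Unsteady species balance (constant V, well mixed): V dC/dt = Q(C_in − C).
Rewrite as dC/dt + C/τ = C_in/τ, τ = V/Q = 54.9827 s.
C approaches C_in exponentially: C(t) = C_in + (C₀ − C_in) e^(−t/τ).
C(89.65) = 0.1179 + (2.278 − 0.1179)·e^(−89.65/54.9827) = 0.1179 + (2.16010)·0.195829 = 0.540911 g/L.

0.5409 g/L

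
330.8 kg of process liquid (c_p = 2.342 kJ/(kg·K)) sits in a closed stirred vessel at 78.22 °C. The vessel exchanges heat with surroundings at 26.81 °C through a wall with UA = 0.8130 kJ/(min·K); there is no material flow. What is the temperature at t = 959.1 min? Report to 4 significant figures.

45.60 °C

Lumped-capacitance energy balance: M c_p dT/dt = UA(T_amb − T).
dT/dt = (T_ss − T)/τ with T_ss = T_amb = 26.8100 °C, τ = M c_p/UA = 330.8·2.342/0.8130 = 952.932 min.
Solution: T(t) = T_ss + (T₀ − T_ss) e^(−t/τ).
T(959.1) = 26.8100 + (51.4100)·0.365506 = 45.6007 °C.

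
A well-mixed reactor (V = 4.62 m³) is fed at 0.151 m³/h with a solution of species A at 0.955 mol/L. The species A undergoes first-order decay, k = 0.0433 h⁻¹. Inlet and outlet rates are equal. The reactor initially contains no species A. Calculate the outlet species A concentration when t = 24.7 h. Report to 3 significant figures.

Accumulation = in − out − consumed: V dC/dt = Q C_in − Q C − k V C.
dC/dt = (Q/V) C_in − (Q/V + k) C; effective rate a = Q/V + k = 0.032684 + 0.0433 = 0.075984 h⁻¹.
C_ss = Q C_in/(Q + kV) = 0.41079 mol/L; C(t) = C_ss + (C₀ − C_ss) e^(−a t).
C(24.7) = 0.41079 + (-0.41079)·e^(−0.075984·24.7) = 0.41079 + (-0.41079)·0.15308 = 0.34790 mol/L.

0.348 mol/L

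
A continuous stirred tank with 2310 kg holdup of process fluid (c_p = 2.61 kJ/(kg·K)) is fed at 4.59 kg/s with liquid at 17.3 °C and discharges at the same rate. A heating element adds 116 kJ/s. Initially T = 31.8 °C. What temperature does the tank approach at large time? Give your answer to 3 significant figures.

M c_p dT/dt = ṁ c_p (T_in − T) + Q̇.
At steady state dT/dt = 0 ⇒ T_ss = T_in + Q̇/(ṁ c_p) = 17.3 + 116/(4.59·2.61) = 26.983 °C.

27.0 °C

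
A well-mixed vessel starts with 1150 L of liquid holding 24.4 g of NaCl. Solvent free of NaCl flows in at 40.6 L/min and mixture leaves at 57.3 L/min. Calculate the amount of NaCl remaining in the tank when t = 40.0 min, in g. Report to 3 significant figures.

Total volume: dV/dt = Q_in − Q_out = -16.700 L/min, so V(t) = 1150 − 16.700 t and V(40.0) = 482.00 L.
Solute balance: dm/dt = 0 − Q_out C = −Q_out m/V(t).
Separate: dm/m = −Q_out dt/V(t) ⇒ ln(m/m₀) = −(Q_out/(Q_in−Q_out)) ln(V/V₀).
m = m₀ (V₀/V)^(Q_out/(Q_in−Q_out)) = 24.4 × (1150/482.00)^(-3.4311) = 1.2349 g.

1.23 g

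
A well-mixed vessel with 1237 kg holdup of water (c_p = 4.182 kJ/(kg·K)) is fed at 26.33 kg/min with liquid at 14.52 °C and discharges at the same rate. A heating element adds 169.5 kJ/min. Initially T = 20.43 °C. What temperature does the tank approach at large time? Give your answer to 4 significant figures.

16.06 °C

Unsteady energy balance on the tank contents: M c_p dT/dt = ṁ c_p (T_in − T) + 169.5.
At steady state dT/dt = 0 ⇒ T_ss = T_in + Q̇/(ṁ c_p) = 14.52 + 169.5/(26.33·4.182) = 16.0593 °C.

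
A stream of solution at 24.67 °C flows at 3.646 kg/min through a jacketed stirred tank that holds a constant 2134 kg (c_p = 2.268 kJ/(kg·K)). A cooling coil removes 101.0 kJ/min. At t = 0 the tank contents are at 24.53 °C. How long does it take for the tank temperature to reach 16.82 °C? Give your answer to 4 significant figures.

595.6 min

M c_p dT/dt = ṁ c_p (T_in − T) − Q̇.
τ = M/ṁ = 585.299 min; T_ss = T_in − Q̇/(ṁ c_p) = 12.4559 °C.
T(t) = T_ss + (T₀ − T_ss) e^(−t/τ). Set T = 16.82:
e^(−t/τ) = (16.82 − 12.4559)/(24.53 − 12.4559) = 0.361443
t = −585.299 · ln(0.361443) = 595.629 min.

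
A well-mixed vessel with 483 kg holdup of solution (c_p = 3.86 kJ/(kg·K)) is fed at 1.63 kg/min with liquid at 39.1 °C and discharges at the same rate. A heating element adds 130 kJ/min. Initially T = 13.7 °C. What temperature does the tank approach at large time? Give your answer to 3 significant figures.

M c_p dT/dt = ṁ c_p (T_in − T) + Q̇.
At steady state dT/dt = 0 ⇒ T_ss = T_in + Q̇/(ṁ c_p) = 39.1 + 130/(1.63·3.86) = 59.762 °C.

59.8 °C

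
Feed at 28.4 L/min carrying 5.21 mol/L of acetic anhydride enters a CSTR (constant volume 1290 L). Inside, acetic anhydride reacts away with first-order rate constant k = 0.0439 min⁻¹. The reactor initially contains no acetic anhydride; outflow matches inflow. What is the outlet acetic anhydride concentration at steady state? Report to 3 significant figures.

Accumulation = in − out − consumed: V dC/dt = Q C_in − Q C − k V C.
At steady state: 0 = Q C_in − (Q + kV) C_ss, so C_ss = Q C_in/(Q + kV).
C_ss = 28.4·5.21/(28.4 + 0.0439·1290) = 147.96/85.031 = 1.7401 mol/L.

1.74 mol/L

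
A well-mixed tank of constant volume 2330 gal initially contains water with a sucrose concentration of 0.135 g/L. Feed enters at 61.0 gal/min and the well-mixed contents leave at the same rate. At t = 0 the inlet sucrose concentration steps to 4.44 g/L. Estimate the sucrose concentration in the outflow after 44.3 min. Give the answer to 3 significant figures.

3.09 g/L

Mass balance on the solute (V constant): V dC/dt = Q(C_in − C).
Rewrite as dC/dt + C/τ = C_in/τ, τ = V/Q = 38.197 min.
Integrating: C(t) = C_in + (C₀ − C_in) e^(−t/τ).
C(44.3) = 4.44 + (0.135 − 4.44)·e^(−44.3/38.197) = 4.44 + (-4.3050)·0.31355 = 3.0902 g/L.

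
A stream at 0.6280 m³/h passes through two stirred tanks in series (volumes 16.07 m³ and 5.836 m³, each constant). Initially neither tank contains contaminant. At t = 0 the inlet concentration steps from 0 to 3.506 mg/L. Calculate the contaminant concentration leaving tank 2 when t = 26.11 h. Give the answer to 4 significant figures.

1.642 mg/L

Each tank obeys Vᵢ dCᵢ/dt = Q(Cᵢ₋₁ − Cᵢ), so τᵢ = Vᵢ/Q.
τ₁ = 16.07/0.6280 = 25.5892 h; τ₂ = 5.836/0.6280 = 9.29299 h.
Tank 1: C₁ = C_in(1 − e^(−t/τ₁)). Tank 2 (τ₁ ≠ τ₂): C₂ = C_in[1 − (τ₁ e^(−t/τ₁) − τ₂ e^(−t/τ₂))/(τ₁ − τ₂)].
At t = 26.11: e^(−t/τ₁) = 0.360468, e^(−t/τ₂) = 0.0602265.
C₂ = 3.506·[1 − (25.5892·0.360468 − 9.29299·0.0602265)/(16.2962)] = 3.506·0.468318 = 1.64192 mg/L.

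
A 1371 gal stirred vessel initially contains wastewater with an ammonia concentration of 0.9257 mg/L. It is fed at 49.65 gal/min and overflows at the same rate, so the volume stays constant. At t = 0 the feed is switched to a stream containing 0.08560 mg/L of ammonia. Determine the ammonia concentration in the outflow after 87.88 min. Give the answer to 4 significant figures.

0.1204 mg/L

Species balance on the tank: V dC/dt = Q(C_in − C).
So dC/dt = (C_in − C)/τ with τ = V/Q = 1371/49.65 = 27.6133 min.
Integrating: C(t) = C_in + (C₀ − C_in) e^(−t/τ).
C(87.88) = 0.08560 + (0.9257 − 0.08560)·e^(−87.88/27.6133) = 0.08560 + (0.840100)·0.0414808 = 0.120448 mg/L.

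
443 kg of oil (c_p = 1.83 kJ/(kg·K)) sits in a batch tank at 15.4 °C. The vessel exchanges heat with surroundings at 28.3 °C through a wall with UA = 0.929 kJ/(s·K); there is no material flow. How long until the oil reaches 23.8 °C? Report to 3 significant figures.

919 s

M c_p dT/dt = −UA(T − T_amb).
τ = M c_p/UA = 872.65 s; T_ss = T_amb = 28.300 °C.
T(t) = T_ss + (T₀ − T_ss)e^(−t/τ); set T = 23.8:
t = −τ ln[(T − T_ss)/(T₀ − T_ss)] = −872.65 · ln(0.34884) = 919.03 s.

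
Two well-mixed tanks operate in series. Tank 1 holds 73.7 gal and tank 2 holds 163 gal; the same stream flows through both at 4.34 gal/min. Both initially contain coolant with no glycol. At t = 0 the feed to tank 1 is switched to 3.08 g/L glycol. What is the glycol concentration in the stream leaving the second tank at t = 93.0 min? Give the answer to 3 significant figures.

2.62 g/L

Each tank obeys Vᵢ dCᵢ/dt = Q(Cᵢ₋₁ − Cᵢ), so τᵢ = Vᵢ/Q.
τ₁ = 73.7/4.34 = 16.982 min; τ₂ = 163/4.34 = 37.558 min.
Solving the cascade with C₁(0)=C₂(0)=0 gives C₂(t) = C_in[1 − (τ₁ e^(−t/τ₁) − τ₂ e^(−t/τ₂))/(τ₁ − τ₂)].
At t = 93.0: e^(−t/τ₁) = 0.0041838, e^(−t/τ₂) = 0.084062.
C₂ = 3.08·[1 − (16.982·0.0041838 − 37.558·0.084062)/(-20.576)] = 3.08·0.85001 = 2.6180 g/L.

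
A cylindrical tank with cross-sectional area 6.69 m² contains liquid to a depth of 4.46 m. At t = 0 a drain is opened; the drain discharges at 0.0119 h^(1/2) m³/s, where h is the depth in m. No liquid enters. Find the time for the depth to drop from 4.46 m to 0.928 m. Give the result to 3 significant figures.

With no inflow, A dh/dt = −0.0119 √h.
∫ h^(−1/2) dh = −(0.0119/A) ∫ dt, giving 2√h = 2√h₀ − (0.0119/A) t.
t = 2A(√h₀ − √h)/0.0119 = 2·6.69·(√4.46 − √0.928)/0.0119
  = 13.380 × (2.1119 − 0.96333) / 0.0119 = 1291.4 s.

1290 s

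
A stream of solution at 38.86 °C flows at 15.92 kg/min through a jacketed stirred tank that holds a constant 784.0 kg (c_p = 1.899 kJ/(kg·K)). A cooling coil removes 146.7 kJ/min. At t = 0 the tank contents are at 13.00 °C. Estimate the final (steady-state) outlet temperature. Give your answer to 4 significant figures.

M c_p dT/dt = ṁ c_p (T_in − T) − Q̇.
At steady state dT/dt = 0 ⇒ T_ss = T_in − Q̇/(ṁ c_p) = 38.86 − 146.7/(15.92·1.899) = 34.0075 °C.

34.01 °C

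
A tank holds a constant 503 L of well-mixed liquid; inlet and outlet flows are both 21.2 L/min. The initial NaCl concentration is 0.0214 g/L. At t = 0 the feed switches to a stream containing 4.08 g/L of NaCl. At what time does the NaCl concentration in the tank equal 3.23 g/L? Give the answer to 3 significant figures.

Unsteady species balance (constant V, well mixed): V dC/dt = Q(C_in − C), so τ = V/Q = 23.726 min.
C(t) = C_in + (C₀ − C_in) e^(−t/τ). Set C = 3.23 and solve for t:
e^(−t/τ) = (C − C_in)/(C₀ − C_in) = (3.23 − 4.08)/(0.0214 − 4.08) = 0.20943
t = −τ ln(…) = 23.726 × 1.5634 = 37.093 min.

37.1 min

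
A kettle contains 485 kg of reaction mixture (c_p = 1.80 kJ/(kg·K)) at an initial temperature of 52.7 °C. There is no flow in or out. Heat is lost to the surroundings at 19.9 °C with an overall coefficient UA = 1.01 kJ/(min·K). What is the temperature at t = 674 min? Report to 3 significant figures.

Lumped-capacitance energy balance: M c_p dT/dt = UA(T_amb − T).
dT/dt = (T_ss − T)/τ with T_ss = T_amb = 19.900 °C, τ = M c_p/UA = 485·1.80/1.01 = 864.36 min.
Solution: T(t) = T_ss + (T₀ − T_ss) e^(−t/τ).
T(674) = 19.900 + (32.800)·0.45851 = 34.939 °C.

34.9 °C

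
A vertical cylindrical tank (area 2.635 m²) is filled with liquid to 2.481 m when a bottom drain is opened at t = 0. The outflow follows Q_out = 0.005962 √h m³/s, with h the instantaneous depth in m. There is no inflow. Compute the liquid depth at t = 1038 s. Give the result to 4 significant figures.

0.1607 m

Volume balance on the tank: A dh/dt = −0.005962 √h.
∫ h^(−1/2) dh = −(0.005962/A) ∫ dt, giving 2√h = 2√h₀ − (0.005962/A) t.
√h = √2.481 − 0.005962·1038/(2·2.635) = 1.57512 − 1.17430 = 0.400820.
h = 0.400820² = 0.160657 m.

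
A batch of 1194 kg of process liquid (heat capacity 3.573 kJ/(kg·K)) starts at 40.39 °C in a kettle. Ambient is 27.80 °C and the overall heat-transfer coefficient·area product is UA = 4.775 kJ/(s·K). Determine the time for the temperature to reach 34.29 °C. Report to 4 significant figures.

Lumped-capacitance energy balance: M c_p dT/dt = UA(T_amb − T).
τ = M c_p/UA = 893.437 s; T_ss = T_amb = 27.8000 °C.
T(t) = T_ss + (T₀ − T_ss)e^(−t/τ); set T = 34.29:
t = −τ ln[(T − T_ss)/(T₀ − T_ss)] = −893.437 · ln(0.515488) = 592.027 s.

592.0 s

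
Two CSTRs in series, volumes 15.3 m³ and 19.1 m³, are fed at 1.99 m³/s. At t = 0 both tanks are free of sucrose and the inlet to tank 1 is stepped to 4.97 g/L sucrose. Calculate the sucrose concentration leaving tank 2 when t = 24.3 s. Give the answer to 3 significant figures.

3.83 g/L

Time constants: τᵢ = Vᵢ/Q for each well-mixed tank.
τ₁ = 15.3/1.99 = 7.6884 s; τ₂ = 19.1/1.99 = 9.5980 s.
Solving the cascade with C₁(0)=C₂(0)=0 gives C₂(t) = C_in[1 − (τ₁ e^(−t/τ₁) − τ₂ e^(−t/τ₂))/(τ₁ − τ₂)].
At t = 24.3: e^(−t/τ₁) = 0.042401, e^(−t/τ₂) = 0.079517.
C₂ = 4.97·[1 − (7.6884·0.042401 − 9.5980·0.079517)/(-1.9095)] = 4.97·0.77104 = 3.8321 g/L.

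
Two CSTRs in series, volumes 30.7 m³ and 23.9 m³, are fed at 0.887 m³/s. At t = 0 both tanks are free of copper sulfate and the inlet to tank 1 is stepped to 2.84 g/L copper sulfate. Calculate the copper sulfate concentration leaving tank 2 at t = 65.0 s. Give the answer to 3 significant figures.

Species balance on tank i: dCᵢ/dt = (Cᵢ₋₁ − Cᵢ)/τᵢ with τᵢ = Vᵢ/Q.
τ₁ = 30.7/0.887 = 34.611 s; τ₂ = 23.9/0.887 = 26.945 s.
Tank 1: C₁ = C_in(1 − e^(−t/τ₁)). Tank 2 (τ₁ ≠ τ₂): C₂ = C_in[1 − (τ₁ e^(−t/τ₁) − τ₂ e^(−t/τ₂))/(τ₁ − τ₂)].
At t = 65.0: e^(−t/τ₁) = 0.15289, e^(−t/τ₂) = 0.089605.
C₂ = 2.84·[1 − (34.611·0.15289 − 26.945·0.089605)/(7.6663)] = 2.84·0.62467 = 1.7741 g/L.

1.77 g/L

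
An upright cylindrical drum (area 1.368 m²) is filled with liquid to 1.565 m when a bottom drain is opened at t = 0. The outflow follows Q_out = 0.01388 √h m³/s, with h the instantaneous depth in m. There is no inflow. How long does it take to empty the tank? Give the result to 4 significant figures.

With no inflow, A dh/dt = −0.01388 √h.
∫ h^(−1/2) dh = −(0.01388/A) ∫ dt, giving 2√h = 2√h₀ − (0.01388/A) t.
Tank is empty when √h = 0: t_empty = 2A√h₀/0.01388.
t_empty = 2·1.368·√1.565/0.01388 = 2.73600·1.25100/0.01388 = 246.595 s.

246.6 s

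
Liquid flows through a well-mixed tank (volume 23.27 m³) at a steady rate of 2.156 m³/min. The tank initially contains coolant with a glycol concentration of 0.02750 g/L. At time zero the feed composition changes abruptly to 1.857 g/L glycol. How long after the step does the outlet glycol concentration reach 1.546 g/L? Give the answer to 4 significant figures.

19.13 min

Species balance: V dC/dt = Q(C_in − C) ⇒ τ = V/Q = 10.7931 min.
C(t) = C_in + (C₀ − C_in) e^(−t/τ). Set C = 1.546 and solve for t:
e^(−t/τ) = (C − C_in)/(C₀ − C_in) = (1.546 − 1.857)/(0.02750 − 1.857) = 0.169992
t = −τ ln(…) = 10.7931 × 1.77201 = 19.1255 min.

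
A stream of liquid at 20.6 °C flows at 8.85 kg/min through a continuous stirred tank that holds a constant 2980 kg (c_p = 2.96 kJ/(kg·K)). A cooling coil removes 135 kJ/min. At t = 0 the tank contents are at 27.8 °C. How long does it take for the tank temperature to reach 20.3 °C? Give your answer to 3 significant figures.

M c_p dT/dt = ṁ c_p (T_in − T) − Q̇.
τ = M/ṁ = 336.72 min; T_ss = T_in − Q̇/(ṁ c_p) = 15.447 °C.
T(t) = T_ss + (T₀ − T_ss) e^(−t/τ). Set T = 20.3:
e^(−t/τ) = (20.3 − 15.447)/(27.8 − 15.447) = 0.39288
t = −336.72 · ln(0.39288) = 314.58 min.

315 min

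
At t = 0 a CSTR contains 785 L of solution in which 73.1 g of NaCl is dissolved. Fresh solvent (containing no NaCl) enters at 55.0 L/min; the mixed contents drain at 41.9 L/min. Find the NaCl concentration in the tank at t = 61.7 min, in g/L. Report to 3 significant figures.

Total volume: dV/dt = Q_in − Q_out = 13.100 L/min, so V(t) = 785 + 13.100 t and V(61.7) = 1593.3 L.
Species balance (pure solvent in): dm/dt = −Q_out · m/V(t).
Separate: dm/m = −Q_out dt/V(t) ⇒ ln(m/m₀) = −(Q_out/(Q_in−Q_out)) ln(V/V₀).
m = m₀ (V₀/V)^(Q_out/(Q_in−Q_out)) = 73.1 × (785/1593.3)^(3.1985) = 7.5970 g.
C = m/V = 7.5970/1593.3 = 0.0047682 g/L.

0.00477 g/L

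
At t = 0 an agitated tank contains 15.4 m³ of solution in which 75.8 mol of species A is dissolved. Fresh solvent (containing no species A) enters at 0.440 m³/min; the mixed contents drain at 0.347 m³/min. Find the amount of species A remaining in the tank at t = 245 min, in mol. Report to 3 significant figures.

2.56 mol

Total volume: dV/dt = Q_in − Q_out = 0.093000 m³/min, so V(t) = 15.4 + 0.093000 t and V(245) = 38.185 m³.
Solute balance: dm/dt = 0 − Q_out C = −Q_out m/V(t).
Separate: dm/m = −Q_out dt/V(t) ⇒ ln(m/m₀) = −(Q_out/(Q_in−Q_out)) ln(V/V₀).
m = m₀ (V₀/V)^(Q_out/(Q_in−Q_out)) = 75.8 × (15.4/38.185)^(3.7312) = 2.5597 mol.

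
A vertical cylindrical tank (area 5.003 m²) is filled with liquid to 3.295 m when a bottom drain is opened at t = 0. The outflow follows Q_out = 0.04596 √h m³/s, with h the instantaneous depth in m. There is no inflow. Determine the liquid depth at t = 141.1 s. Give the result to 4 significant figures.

Volume balance on the tank: A dh/dt = −0.04596 √h.
∫ h^(−1/2) dh = −(0.04596/A) ∫ dt, giving 2√h = 2√h₀ − (0.04596/A) t.
√h = √3.295 − 0.04596·141.1/(2·5.003) = 1.81521 − 0.648107 = 1.16711.
h = 1.16711² = 1.36214 m.

1.362 m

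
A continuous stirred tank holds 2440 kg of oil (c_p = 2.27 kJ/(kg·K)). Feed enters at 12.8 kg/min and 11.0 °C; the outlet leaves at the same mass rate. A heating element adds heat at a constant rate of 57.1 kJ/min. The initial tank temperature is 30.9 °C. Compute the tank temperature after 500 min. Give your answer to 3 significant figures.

14.3 °C

Unsteady energy balance on the tank contents: M c_p dT/dt = ṁ c_p (T_in − T) + 57.1.
Rearrange: dT/dt = (T_ss − T)/τ with τ = M/ṁ = 190.62 min and T_ss = T_in + Q̇/(ṁ c_p) = 12.965 °C.
This is linear first-order; T(t) = T_ss + (T₀ − T_ss) e^(−t/τ).
T(500) = 12.965 + (17.935)·e^(−500/190.62) = 12.965 + (17.935)·0.072588 = 14.267 °C.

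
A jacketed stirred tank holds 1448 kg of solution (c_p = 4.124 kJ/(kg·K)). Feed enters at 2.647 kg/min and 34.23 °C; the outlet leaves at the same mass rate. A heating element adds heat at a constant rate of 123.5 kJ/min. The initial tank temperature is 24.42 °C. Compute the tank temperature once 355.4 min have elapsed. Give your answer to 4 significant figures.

34.51 °C

M c_p dT/dt = ṁ c_p (T_in − T) + Q̇.
τ = M/ṁ = 547.034 min; T_ss = T_in + Q̇/(ṁ c_p) = 34.23 + 123.5/(2.647·4.124) = 45.5434 °C.
This is linear first-order; T(t) = T_ss + (T₀ − T_ss) e^(−t/τ).
T(355.4) = 45.5434 + (-21.1234)·e^(−355.4/547.034) = 45.5434 + (-21.1234)·0.522210 = 34.5126 °C.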